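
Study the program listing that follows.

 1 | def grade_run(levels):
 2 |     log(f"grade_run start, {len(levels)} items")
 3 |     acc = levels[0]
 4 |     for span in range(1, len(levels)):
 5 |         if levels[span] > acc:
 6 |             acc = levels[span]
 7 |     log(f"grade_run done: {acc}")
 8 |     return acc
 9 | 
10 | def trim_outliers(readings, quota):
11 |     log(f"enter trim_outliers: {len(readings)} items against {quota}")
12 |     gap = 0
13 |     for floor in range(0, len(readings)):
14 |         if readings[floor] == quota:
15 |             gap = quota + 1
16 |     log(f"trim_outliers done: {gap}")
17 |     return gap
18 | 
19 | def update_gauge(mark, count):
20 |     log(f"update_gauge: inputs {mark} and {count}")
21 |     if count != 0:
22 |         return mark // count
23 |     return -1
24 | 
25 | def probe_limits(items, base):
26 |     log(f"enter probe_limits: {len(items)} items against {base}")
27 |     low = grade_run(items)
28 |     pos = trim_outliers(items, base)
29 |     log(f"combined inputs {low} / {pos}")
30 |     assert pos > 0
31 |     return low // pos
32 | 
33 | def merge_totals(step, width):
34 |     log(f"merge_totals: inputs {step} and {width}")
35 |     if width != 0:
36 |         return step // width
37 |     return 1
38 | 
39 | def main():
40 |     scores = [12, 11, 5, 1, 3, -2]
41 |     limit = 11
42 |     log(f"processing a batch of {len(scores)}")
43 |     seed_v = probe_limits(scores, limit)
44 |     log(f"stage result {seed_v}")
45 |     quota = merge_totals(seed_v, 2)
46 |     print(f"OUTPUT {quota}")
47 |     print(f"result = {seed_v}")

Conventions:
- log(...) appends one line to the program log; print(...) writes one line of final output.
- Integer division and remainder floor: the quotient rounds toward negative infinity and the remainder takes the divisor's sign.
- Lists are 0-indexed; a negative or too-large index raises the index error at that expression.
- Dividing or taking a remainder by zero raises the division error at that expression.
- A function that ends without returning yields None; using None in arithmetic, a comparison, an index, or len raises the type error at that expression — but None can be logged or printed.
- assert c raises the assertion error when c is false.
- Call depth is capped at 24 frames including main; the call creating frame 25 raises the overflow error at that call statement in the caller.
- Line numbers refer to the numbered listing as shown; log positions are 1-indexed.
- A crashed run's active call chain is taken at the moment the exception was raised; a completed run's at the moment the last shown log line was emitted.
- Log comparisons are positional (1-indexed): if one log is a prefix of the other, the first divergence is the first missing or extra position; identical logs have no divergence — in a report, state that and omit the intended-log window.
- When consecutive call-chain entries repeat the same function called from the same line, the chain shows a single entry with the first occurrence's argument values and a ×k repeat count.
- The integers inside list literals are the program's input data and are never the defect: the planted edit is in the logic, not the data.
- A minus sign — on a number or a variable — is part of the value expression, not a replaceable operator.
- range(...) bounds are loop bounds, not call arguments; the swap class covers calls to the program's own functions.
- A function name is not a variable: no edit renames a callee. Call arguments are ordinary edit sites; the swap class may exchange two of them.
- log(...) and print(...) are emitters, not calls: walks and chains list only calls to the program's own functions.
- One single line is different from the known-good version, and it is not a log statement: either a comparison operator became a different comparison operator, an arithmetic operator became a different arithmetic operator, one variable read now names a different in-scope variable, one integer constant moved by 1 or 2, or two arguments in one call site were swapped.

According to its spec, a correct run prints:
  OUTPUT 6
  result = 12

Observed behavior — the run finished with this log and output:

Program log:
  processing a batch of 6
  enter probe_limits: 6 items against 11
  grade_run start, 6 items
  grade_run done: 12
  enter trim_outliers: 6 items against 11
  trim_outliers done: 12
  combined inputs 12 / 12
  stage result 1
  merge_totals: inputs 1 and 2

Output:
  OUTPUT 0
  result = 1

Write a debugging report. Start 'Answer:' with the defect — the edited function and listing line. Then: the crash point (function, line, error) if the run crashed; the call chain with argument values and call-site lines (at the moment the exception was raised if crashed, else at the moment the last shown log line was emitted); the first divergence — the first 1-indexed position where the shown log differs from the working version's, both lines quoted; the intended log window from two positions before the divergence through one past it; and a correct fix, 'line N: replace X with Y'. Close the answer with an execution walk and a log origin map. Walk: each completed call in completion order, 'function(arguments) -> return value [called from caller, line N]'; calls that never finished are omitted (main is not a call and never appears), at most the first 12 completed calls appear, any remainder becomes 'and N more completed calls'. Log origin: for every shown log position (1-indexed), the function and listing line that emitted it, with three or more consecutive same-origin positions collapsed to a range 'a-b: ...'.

Answer: the defect is in trim_outliers at line 15.
Key observation: At log position 6 the runs split — shown 'trim_outliers done: 12', but the working version logs 'trim_outliers done: 1'.
Call chain: main -> merge_totals(1, 2) (called at line 45).
First divergence: at position 6 the run shows 'trim_outliers done: 12' where the working version logs 'trim_outliers done: 1'.
Intended log window:
  4: grade_run done: 12
  5: enter trim_outliers: 6 items against 11
  6: trim_outliers done: 1
  7: combined inputs 12 / 1
Execution walk:
  grade_run([12, 11, 5, 1, 3, -2]) -> 12  [called from probe_limits, line 27]
  trim_outliers([12, 11, 5, 1, 3, -2], 11) -> 12  [called from probe_limits, line 28]
  probe_limits([12, 11, 5, 1, 3, -2], 11) -> 1  [called from main, line 43]
  merge_totals(1, 2) -> 0  [called from main, line 45]
Log line origins:
  1: from main, line 42
  2: from probe_limits, line 26
  3: from grade_run, line 2
  4: from grade_run, line 7
  5: from trim_outliers, line 11
  6: from trim_outliers, line 16
  7: from probe_limits, line 29
  8: from main, line 44
  9: from merge_totals, line 34
A correct fix: line 15: replace `quota` with `gap`.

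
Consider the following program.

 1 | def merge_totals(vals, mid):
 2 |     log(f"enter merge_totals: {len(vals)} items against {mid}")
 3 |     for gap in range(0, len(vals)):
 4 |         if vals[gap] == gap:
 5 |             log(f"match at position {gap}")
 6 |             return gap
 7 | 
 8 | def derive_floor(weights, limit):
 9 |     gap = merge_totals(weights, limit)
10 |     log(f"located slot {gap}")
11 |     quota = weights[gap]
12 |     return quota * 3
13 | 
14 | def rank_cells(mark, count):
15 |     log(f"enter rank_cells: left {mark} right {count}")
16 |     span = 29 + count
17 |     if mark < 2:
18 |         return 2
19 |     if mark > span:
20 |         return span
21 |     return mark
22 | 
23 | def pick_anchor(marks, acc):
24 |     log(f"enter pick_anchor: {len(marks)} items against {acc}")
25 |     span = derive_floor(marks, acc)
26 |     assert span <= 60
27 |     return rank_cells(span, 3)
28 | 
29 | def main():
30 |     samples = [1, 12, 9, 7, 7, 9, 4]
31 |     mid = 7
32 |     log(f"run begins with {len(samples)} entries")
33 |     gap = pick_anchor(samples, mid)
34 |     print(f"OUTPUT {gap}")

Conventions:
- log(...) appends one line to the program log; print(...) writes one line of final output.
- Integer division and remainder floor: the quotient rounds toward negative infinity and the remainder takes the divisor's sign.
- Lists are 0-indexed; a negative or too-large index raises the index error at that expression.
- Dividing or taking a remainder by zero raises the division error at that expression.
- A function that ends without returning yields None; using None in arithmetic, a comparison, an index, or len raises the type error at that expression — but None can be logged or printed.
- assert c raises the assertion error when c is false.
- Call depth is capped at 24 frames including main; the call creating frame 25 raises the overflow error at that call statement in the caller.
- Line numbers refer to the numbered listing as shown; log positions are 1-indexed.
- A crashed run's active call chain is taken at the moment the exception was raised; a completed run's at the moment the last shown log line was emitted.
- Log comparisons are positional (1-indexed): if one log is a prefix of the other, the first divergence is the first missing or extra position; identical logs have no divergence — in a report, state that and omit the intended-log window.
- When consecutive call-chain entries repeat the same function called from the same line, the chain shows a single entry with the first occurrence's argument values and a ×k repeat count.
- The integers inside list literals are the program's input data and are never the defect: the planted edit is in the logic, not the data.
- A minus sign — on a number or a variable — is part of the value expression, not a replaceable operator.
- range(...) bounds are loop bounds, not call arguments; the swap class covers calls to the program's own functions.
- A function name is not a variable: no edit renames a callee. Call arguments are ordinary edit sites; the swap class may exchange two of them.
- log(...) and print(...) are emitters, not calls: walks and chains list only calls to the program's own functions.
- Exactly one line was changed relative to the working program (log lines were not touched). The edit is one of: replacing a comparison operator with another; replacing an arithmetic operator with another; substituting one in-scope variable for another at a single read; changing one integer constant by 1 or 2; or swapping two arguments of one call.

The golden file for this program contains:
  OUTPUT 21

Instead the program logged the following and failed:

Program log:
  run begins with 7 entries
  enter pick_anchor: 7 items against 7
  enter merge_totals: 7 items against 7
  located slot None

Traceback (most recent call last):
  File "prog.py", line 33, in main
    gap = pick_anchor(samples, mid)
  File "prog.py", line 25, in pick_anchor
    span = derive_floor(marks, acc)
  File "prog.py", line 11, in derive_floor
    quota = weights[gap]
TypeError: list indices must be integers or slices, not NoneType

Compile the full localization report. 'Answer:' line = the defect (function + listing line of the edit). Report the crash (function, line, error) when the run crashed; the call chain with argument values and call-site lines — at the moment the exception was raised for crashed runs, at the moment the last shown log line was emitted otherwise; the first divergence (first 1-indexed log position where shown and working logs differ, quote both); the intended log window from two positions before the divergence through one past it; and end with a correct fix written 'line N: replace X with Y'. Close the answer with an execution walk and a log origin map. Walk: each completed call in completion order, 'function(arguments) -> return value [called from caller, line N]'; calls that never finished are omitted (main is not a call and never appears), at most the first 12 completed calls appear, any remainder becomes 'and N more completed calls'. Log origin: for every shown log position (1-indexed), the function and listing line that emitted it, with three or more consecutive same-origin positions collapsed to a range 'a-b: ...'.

Answer: the defect is in merge_totals at line 4.
The tell: Position 4 is the first bad log line: 'located slot None' should read 'match at position 3'.
Crash: derive_floor, line 11, TypeError.
Call chain: main -> pick_anchor([1, 12, 9, 7, 7, 9, 4], 7) (called at line 33) -> derive_floor([1, 12, 9, 7, 7, 9, 4], 7) (called at line 25).
First divergence: at position 4 the run shows 'located slot None' where the working version logs 'match at position 3'.
Intended log window:
  2: enter pick_anchor: 7 items against 7
  3: enter merge_totals: 7 items against 7
  4: match at position 3
  5: located slot 3
Execution walk:
  merge_totals([1, 12, 9, 7, 7, 9, 4], 7) -> None  [called from derive_floor, line 9]
Log origins:
  1: logged in main at line 32
  2: logged in pick_anchor at line 24
  3: logged in merge_totals at line 2
  4: logged in derive_floor at line 10
A correct fix: line 4: replace `vals[gap] == gap` with `vals[gap] == mid`.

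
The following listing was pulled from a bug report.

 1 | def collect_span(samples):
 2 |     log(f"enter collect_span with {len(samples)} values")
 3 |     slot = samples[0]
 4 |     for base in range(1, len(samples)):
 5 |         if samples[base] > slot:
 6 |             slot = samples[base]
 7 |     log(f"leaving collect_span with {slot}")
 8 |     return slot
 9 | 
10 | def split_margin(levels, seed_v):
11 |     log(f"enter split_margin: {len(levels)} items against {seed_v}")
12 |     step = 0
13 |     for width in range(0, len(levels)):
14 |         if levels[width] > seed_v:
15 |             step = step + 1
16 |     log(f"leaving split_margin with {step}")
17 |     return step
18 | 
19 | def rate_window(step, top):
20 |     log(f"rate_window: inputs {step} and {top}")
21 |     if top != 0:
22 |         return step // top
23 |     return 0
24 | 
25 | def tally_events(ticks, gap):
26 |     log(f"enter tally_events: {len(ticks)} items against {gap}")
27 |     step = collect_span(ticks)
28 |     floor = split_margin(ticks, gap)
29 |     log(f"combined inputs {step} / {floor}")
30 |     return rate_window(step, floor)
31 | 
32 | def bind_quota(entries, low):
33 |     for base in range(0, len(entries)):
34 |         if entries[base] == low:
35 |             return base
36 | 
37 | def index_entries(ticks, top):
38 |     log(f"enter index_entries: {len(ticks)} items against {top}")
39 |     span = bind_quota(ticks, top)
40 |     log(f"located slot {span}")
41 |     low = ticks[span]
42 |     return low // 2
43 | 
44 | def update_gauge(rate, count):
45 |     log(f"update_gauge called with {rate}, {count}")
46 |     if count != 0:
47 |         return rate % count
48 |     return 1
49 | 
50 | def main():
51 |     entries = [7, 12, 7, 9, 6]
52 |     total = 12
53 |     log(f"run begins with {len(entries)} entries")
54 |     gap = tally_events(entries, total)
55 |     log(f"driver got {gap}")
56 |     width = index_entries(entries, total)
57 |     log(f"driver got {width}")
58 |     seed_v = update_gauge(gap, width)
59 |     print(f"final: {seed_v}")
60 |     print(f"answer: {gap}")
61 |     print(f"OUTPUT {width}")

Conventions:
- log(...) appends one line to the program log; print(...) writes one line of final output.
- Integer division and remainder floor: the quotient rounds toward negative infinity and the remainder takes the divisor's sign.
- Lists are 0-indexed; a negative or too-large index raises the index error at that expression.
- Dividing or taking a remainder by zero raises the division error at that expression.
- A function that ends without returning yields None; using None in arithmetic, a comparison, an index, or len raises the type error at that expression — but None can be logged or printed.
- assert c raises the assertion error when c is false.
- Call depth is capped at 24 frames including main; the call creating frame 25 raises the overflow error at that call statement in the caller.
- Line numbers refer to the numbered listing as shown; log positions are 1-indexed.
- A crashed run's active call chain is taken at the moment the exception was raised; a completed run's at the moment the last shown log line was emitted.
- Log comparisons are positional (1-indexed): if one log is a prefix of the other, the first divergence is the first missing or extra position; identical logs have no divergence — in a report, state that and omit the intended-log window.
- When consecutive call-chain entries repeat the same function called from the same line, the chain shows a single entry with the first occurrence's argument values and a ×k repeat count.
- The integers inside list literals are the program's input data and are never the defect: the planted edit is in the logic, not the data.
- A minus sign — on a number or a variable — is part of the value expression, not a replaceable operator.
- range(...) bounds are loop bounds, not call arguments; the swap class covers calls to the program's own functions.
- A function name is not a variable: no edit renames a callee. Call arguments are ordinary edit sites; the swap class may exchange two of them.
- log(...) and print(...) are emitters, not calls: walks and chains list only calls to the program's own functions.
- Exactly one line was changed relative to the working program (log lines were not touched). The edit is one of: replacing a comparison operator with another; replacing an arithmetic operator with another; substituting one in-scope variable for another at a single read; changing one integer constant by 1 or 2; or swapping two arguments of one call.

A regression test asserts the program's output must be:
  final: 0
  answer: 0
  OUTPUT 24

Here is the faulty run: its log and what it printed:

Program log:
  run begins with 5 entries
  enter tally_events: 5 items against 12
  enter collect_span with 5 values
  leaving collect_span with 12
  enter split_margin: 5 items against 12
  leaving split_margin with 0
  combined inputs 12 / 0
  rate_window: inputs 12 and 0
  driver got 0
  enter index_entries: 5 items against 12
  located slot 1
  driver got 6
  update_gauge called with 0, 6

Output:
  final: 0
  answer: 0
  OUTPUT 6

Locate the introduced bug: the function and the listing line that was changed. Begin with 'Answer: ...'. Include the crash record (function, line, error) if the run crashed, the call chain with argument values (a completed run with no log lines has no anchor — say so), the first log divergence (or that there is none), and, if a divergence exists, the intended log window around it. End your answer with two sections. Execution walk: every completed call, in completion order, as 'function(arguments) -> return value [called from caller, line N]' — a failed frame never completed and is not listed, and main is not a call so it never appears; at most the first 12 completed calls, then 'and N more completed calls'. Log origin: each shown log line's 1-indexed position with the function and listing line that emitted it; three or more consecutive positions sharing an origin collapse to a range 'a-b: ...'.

Answer: the defect is in index_entries at line 42.
Key fact: The earliest visible damage is log position 12 — 'driver got 6' rather than the intended 'driver got 24'.
Call chain: main -> update_gauge(0, 6) (called at line 58).
First divergence: position 12 — shown 'driver got 6', intended 'driver got 24'.
Intended log window:
  10: enter index_entries: 5 items against 12
  11: located slot 1
  12: driver got 24
  13: update_gauge called with 0, 24
Execution walk:
  collect_span([7, 12, 7, 9, 6]) -> 12  [called from tally_events, line 27]
  split_margin([7, 12, 7, 9, 6], 12) -> 0  [called from tally_events, line 28]
  rate_window(12, 0) -> 0  [called from tally_events, line 30]
  tally_events([7, 12, 7, 9, 6], 12) -> 0  [called from main, line 54]
  bind_quota([7, 12, 7, 9, 6], 12) -> 1  [called from index_entries, line 39]
  index_entries([7, 12, 7, 9, 6], 12) -> 6  [called from main, line 56]
  update_gauge(0, 6) -> 0  [called from main, line 58]
Log origin:
  1: emitted by main (line 53)
  2: emitted by tally_events (line 26)
  3: emitted by collect_span (line 2)
  4: emitted by collect_span (line 7)
  5: emitted by split_margin (line 11)
  6: emitted by split_margin (line 16)
  7: emitted by tally_events (line 29)
  8: emitted by rate_window (line 20)
  9: emitted by main (line 55)
  10: emitted by index_entries (line 38)
  11: emitted by index_entries (line 40)
  12: emitted by main (line 57)
  13: emitted by update_gauge (line 45)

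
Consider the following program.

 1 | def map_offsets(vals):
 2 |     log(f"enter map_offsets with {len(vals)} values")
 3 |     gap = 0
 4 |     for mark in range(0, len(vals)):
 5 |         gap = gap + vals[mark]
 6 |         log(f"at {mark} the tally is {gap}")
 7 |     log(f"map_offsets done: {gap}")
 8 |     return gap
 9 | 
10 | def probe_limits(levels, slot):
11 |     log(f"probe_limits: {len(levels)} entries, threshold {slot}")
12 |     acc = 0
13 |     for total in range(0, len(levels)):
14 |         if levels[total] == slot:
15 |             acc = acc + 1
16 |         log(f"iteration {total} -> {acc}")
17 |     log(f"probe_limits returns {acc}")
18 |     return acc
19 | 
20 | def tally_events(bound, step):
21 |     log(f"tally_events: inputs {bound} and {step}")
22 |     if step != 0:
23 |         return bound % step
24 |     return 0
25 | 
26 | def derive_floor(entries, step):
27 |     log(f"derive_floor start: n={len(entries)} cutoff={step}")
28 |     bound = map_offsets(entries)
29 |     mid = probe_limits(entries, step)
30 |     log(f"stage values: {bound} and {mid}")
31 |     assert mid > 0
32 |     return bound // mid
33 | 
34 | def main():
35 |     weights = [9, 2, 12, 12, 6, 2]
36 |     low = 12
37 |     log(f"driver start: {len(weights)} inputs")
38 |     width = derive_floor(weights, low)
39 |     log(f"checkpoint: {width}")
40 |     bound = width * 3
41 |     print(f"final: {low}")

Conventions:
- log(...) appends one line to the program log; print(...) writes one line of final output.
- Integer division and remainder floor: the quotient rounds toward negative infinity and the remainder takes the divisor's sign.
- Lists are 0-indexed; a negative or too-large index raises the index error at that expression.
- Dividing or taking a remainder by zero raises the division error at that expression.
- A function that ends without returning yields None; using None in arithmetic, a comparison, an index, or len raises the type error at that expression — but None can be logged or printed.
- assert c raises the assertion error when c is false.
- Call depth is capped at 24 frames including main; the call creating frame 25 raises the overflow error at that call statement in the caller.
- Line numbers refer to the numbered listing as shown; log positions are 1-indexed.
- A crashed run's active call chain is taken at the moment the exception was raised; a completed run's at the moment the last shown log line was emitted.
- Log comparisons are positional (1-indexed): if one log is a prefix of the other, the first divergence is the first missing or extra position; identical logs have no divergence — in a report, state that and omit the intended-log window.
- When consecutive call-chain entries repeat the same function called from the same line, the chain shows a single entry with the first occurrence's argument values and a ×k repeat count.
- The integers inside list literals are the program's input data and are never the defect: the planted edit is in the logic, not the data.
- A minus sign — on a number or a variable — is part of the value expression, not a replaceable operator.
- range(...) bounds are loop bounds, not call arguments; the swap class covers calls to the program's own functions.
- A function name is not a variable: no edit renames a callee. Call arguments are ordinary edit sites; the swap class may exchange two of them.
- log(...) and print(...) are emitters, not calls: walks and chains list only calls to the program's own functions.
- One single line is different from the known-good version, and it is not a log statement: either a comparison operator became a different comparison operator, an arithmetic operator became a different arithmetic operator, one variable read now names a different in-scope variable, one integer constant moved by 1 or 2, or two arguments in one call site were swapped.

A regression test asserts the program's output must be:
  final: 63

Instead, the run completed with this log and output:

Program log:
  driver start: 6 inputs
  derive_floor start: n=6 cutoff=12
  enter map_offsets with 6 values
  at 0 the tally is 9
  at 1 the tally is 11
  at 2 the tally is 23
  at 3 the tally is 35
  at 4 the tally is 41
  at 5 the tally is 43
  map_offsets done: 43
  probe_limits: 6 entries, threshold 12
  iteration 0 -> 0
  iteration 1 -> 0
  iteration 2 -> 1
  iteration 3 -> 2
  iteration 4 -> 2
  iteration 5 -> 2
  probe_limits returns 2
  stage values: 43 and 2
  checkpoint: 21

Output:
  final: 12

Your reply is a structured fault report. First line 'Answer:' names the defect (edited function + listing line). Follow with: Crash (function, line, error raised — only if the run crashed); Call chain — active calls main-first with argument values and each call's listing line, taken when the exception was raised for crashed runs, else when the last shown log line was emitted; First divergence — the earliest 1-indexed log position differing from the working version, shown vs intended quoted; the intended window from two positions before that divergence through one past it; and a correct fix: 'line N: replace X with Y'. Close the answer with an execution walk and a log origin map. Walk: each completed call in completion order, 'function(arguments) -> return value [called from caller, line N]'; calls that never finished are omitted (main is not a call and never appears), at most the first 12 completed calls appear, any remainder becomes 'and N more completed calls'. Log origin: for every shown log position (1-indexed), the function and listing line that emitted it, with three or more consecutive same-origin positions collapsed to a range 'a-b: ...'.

Answer: the defect is in main at line 41.
Key fact: Nothing in the log betrays the bug — only the output does.
Call chain: main.
First divergence: there is none — every log position agrees.
Execution walk:
  map_offsets([9, 2, 12, 12, 6, 2]) -> 43  [called from derive_floor, line 28]
  probe_limits([9, 2, 12, 12, 6, 2], 12) -> 2  [called from derive_floor, line 29]
  derive_floor([9, 2, 12, 12, 6, 2], 12) -> 21  [called from main, line 38]
Log origins:
  1: emitted by main (line 37)
  2: emitted by derive_floor (line 27)
  3: emitted by map_offsets (line 2)
  4-9: emitted by map_offsets (line 6)
  10: emitted by map_offsets (line 7)
  11: emitted by probe_limits (line 11)
  12-17: emitted by probe_limits (line 16)
  18: emitted by probe_limits (line 17)
  19: emitted by derive_floor (line 30)
  20: emitted by main (line 39)
A correct fix: line 41: replace `low` with `bound`.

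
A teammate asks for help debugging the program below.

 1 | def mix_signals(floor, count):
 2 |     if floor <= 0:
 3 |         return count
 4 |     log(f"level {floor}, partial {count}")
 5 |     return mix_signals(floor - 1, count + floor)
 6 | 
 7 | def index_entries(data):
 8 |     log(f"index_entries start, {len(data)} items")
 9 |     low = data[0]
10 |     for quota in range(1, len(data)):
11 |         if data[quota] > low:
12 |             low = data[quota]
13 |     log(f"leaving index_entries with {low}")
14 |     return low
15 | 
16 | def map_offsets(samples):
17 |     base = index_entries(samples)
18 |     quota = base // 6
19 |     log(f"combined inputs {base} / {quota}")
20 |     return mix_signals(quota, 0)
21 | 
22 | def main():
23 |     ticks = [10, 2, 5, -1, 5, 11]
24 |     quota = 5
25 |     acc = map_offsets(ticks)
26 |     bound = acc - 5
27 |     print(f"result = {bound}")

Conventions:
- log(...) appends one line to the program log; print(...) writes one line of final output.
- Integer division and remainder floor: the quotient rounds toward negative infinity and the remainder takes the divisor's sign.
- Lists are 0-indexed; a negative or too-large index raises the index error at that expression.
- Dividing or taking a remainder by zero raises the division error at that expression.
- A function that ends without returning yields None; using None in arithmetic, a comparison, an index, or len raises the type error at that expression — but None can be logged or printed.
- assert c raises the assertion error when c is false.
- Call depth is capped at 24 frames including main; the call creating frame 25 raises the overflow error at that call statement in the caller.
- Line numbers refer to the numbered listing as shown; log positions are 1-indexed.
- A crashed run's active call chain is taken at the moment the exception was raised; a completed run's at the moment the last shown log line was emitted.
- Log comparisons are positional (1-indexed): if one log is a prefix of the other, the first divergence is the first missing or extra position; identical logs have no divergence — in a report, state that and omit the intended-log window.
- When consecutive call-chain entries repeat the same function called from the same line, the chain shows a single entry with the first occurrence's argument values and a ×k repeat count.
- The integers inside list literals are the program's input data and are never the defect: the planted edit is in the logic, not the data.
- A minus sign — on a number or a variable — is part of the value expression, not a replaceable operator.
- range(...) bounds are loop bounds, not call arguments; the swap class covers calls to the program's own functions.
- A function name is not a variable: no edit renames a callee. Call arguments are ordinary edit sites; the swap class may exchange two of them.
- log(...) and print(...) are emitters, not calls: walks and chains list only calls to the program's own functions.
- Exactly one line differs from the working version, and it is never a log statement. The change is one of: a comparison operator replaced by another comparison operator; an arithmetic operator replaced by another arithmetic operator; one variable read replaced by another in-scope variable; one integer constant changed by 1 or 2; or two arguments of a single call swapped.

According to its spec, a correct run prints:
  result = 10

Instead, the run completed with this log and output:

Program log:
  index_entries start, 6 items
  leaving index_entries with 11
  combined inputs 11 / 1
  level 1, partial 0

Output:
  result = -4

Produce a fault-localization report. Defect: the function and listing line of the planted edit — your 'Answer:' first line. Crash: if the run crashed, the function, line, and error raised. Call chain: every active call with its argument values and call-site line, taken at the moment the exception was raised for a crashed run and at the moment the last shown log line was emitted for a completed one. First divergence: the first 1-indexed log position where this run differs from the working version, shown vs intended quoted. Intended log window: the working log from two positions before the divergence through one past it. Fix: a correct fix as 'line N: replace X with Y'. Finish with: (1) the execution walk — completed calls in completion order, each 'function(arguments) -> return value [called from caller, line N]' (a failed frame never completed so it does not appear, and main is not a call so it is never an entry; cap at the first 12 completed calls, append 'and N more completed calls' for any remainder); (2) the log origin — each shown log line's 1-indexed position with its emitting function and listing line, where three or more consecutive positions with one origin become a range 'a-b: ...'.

Answer: the defect is in map_offsets at line 18.
Key observation: At log position 3 the runs split — shown 'combined inputs 11 / 1', but the working version logs 'combined inputs 11 / 5'.
Call chain: main -> map_offsets([10, 2, 5, -1, 5, 11]) (called at line 25) -> mix_signals(1, 0) (called at line 20).
First divergence: position 3 — shown 'combined inputs 11 / 1', intended 'combined inputs 11 / 5'.
Intended log window:
  1: index_entries start, 6 items
  2: leaving index_entries with 11
  3: combined inputs 11 / 5
  4: level 5, partial 0
Execution walk:
  index_entries([10, 2, 5, -1, 5, 11]) -> 11  [called from map_offsets, line 17]
  mix_signals(0, 1) -> 1  [called from mix_signals, line 5]
  mix_signals(1, 0) -> 1  [called from map_offsets, line 20]
  map_offsets([10, 2, 5, -1, 5, 11]) -> 1  [called from main, line 25]
Log origins:
  1: emitted by index_entries (line 8)
  2: emitted by index_entries (line 13)
  3: emitted by map_offsets (line 19)
  4: emitted by mix_signals (line 4)
A correct fix: line 18: replace `//` with `%`.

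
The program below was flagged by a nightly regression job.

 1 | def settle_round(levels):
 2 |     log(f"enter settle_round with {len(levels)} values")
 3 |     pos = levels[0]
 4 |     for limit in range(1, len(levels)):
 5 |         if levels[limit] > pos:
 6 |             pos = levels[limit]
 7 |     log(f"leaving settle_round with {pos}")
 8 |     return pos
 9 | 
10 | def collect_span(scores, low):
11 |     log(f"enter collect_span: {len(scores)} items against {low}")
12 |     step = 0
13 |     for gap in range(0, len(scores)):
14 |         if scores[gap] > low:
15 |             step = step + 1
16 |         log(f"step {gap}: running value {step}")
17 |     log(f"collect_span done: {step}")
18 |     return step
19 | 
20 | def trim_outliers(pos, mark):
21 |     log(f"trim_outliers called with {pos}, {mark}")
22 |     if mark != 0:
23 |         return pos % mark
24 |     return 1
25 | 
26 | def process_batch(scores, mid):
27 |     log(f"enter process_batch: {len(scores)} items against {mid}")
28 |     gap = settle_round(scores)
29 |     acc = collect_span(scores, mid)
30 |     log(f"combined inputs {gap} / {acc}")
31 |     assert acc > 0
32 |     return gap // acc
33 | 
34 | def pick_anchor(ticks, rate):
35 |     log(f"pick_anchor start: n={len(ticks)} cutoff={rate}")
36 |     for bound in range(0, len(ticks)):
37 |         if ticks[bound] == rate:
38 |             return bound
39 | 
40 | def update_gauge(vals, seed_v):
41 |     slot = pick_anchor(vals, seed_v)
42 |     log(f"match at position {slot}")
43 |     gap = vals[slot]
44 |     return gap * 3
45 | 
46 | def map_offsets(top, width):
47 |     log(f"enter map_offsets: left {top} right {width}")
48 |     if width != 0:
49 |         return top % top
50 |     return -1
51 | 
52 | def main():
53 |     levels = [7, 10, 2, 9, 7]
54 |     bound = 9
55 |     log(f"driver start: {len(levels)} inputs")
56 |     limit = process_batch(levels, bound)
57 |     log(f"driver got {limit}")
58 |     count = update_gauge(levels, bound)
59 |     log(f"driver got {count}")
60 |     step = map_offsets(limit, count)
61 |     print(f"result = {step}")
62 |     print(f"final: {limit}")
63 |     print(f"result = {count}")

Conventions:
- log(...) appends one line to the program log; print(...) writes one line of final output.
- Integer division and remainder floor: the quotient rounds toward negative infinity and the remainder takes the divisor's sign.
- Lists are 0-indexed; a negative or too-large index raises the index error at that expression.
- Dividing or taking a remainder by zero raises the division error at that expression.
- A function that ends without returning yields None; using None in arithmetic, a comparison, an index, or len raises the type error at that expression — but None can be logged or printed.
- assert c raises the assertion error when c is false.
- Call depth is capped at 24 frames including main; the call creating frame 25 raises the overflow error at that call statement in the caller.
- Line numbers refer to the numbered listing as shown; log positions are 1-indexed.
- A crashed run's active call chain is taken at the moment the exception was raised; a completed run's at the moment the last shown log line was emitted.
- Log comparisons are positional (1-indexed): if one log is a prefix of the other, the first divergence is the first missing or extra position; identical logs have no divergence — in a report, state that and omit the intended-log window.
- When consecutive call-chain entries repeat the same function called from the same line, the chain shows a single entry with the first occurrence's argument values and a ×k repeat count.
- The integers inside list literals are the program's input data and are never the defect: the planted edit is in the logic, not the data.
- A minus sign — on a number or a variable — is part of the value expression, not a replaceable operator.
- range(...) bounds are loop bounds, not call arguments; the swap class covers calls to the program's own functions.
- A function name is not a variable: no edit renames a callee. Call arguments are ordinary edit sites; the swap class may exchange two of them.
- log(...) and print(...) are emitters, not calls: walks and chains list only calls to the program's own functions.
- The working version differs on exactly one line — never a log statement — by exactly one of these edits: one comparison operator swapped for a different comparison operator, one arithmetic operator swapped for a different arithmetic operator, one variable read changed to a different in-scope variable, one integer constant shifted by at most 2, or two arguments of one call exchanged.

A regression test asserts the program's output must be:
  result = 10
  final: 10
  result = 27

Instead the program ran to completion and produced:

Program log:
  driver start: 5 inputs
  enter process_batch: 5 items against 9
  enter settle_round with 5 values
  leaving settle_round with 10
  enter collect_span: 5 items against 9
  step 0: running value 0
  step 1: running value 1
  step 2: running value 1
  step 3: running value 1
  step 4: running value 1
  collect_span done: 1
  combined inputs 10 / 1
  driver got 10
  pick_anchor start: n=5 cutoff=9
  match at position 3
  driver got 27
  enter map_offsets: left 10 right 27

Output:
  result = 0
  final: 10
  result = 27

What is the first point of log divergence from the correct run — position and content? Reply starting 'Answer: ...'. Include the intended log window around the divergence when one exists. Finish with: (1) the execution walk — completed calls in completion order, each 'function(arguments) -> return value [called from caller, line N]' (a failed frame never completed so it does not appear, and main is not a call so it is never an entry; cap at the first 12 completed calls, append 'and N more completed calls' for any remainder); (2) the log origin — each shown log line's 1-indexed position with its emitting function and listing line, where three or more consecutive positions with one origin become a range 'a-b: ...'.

Answer: none; the two logs match at every position.
Execution walk:
  settle_round([7, 10, 2, 9, 7]) -> 10  [called from process_batch, line 28]
  collect_span([7, 10, 2, 9, 7], 9) -> 1  [called from process_batch, line 29]
  process_batch([7, 10, 2, 9, 7], 9) -> 10  [called from main, line 56]
  pick_anchor([7, 10, 2, 9, 7], 9) -> 3  [called from update_gauge, line 41]
  update_gauge([7, 10, 2, 9, 7], 9) -> 27  [called from main, line 58]
  map_offsets(10, 27) -> 0  [called from main, line 60]
Log origin:
  1: logged in main at line 55
  2: logged in process_batch at line 27
  3: logged in settle_round at line 2
  4: logged in settle_round at line 7
  5: logged in collect_span at line 11
  6-10: logged in collect_span at line 16
  11: logged in collect_span at line 17
  12: logged in process_batch at line 30
  13: logged in main at line 57
  14: logged in pick_anchor at line 35
  15: logged in update_gauge at line 42
  16: logged in main at line 59
  17: logged in map_offsets at line 47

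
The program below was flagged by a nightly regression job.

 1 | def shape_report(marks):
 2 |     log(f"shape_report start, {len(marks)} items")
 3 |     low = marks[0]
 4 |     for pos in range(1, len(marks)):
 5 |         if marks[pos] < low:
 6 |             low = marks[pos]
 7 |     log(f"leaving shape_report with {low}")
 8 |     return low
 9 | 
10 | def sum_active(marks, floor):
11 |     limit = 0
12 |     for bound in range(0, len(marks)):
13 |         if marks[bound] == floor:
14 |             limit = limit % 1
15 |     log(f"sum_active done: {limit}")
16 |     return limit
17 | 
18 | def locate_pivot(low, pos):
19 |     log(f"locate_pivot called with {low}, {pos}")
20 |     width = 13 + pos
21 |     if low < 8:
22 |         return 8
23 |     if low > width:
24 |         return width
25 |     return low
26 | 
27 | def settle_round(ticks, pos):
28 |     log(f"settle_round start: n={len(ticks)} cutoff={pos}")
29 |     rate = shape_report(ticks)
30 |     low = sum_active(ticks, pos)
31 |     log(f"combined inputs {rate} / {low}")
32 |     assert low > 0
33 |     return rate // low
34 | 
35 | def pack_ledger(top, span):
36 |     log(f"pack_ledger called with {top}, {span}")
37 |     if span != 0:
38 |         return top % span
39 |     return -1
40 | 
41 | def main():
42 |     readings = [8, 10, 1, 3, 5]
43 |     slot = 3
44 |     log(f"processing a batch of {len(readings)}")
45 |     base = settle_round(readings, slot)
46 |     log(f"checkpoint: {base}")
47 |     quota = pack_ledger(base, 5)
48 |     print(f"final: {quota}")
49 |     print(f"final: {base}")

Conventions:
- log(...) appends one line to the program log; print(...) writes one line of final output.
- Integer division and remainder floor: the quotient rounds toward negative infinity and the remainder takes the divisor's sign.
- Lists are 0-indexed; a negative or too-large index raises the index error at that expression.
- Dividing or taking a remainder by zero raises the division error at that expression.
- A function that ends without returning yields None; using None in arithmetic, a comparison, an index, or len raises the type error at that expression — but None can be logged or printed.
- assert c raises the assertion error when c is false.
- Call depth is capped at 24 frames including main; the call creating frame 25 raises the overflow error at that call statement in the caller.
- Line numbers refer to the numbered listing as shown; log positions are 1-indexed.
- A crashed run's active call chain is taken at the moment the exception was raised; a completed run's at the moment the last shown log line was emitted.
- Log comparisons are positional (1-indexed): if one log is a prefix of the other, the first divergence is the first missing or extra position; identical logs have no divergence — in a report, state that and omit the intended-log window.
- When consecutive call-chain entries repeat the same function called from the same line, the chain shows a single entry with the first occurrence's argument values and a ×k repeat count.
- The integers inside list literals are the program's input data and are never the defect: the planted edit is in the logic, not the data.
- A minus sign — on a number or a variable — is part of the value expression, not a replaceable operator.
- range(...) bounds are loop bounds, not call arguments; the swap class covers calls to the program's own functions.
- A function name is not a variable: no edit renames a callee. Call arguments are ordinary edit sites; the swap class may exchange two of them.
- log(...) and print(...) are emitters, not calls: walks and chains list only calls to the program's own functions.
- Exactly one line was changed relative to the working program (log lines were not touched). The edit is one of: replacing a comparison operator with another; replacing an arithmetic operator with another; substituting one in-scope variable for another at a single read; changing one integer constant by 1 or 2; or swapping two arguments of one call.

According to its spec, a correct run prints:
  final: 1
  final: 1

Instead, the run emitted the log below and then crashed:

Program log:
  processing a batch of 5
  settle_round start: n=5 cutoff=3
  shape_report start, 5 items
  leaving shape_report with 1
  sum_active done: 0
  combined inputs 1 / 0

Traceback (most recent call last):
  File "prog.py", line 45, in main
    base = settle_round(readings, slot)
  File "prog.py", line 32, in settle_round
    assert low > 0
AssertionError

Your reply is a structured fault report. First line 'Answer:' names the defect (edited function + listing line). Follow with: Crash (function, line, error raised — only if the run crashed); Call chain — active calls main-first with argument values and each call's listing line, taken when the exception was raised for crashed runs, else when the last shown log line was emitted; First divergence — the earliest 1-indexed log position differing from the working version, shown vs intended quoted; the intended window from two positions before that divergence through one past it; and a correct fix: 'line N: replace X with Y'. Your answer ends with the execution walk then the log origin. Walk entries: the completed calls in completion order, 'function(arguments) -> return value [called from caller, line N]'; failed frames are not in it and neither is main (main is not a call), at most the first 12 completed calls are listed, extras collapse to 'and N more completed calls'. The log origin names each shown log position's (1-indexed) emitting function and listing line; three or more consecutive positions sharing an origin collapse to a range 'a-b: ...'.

Answer: the defect is in sum_active at line 14.
The tell: Log line 5 is where behavior first shows: 'sum_active done: 0' appears instead of 'sum_active done: 1'.
Crash: settle_round, line 32, AssertionError.
Call chain: main -> settle_round([8, 10, 1, 3, 5], 3) (called at line 45).
First divergence: position 5; shown 'sum_active done: 0' vs intended 'sum_active done: 1'.
Intended log window:
  3: shape_report start, 5 items
  4: leaving shape_report with 1
  5: sum_active done: 1
  6: combined inputs 1 / 1
Execution walk:
  shape_report([8, 10, 1, 3, 5]) -> 1  [called from settle_round, line 29]
  sum_active([8, 10, 1, 3, 5], 3) -> 0  [called from settle_round, line 30]
Origin of each log line:
  1: emitted by main (line 44)
  2: emitted by settle_round (line 28)
  3: emitted by shape_report (line 2)
  4: emitted by shape_report (line 7)
  5: emitted by sum_active (line 15)
  6: emitted by settle_round (line 31)
A correct fix: line 14: replace `%` with `+`.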